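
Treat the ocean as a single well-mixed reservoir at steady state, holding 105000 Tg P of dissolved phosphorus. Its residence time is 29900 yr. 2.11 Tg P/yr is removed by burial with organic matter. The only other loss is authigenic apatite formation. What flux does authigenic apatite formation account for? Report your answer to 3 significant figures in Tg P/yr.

Total removal F = M/τ = 105000 / 29900 = 3.512 Tg P/yr.
Authigenic apatite formation = F − (2.11) = 3.512 − 2.110 = 1.402 Tg P/yr.

1.40 Tg P/yr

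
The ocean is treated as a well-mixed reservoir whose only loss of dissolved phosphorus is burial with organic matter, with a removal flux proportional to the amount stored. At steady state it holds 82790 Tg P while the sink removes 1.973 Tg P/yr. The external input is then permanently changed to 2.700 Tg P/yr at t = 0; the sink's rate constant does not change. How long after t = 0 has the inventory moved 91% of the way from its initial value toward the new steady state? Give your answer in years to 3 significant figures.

τ = M₀/F₀ = 82790/1.973 = 41960 yr.
The remaining gap fraction is e^(−t/τ); 91% covered ⇒ e^(−t/τ) = 0.0900.
t = −τ ln(0.0900) = 41960 × 2.408 = 101000 yr.

101000 yr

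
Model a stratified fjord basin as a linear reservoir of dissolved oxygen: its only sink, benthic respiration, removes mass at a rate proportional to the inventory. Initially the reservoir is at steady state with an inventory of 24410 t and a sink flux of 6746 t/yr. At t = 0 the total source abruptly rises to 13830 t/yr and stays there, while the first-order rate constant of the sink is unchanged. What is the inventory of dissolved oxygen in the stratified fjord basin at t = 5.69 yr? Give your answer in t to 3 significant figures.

The sink rate constant is k = F₀/M₀ = 6746/24410 = 0.2764 yr⁻¹.
Solving dM/dt = F₁ − kM with M(0) = M₀ gives M(t) = F₁/k + (M₀ − F₁/k)·e^(−kt).
F₁/k = 13830/0.2764 = 50043 t; kt = 0.2764 × 5.69 = 1.573, e^(−kt) = 0.2075.
M(5.69) = 50043 + (24410 − 50043) × 0.2075 = 50043 − 5320 = 44724 t.

44700 t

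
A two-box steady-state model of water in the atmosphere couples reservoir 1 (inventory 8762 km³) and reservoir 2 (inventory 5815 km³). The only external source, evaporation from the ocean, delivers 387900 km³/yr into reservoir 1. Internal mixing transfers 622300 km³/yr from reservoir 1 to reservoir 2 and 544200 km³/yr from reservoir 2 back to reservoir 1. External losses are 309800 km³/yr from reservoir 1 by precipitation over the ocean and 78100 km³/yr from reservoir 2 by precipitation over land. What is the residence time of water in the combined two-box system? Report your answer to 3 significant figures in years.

0.0376 yr

Residence time in the combined system uses the total inventory and the total *external* removal — internal exchanges between the two boxes cancel.
M_total = 8762 + 5815 = 14577 km³.
ΣF_external_out = 309800 + 78100 = 387900 km³/yr.
τ = M_total / ΣF_ext = 14577 / 387900 = 0.03758 yr.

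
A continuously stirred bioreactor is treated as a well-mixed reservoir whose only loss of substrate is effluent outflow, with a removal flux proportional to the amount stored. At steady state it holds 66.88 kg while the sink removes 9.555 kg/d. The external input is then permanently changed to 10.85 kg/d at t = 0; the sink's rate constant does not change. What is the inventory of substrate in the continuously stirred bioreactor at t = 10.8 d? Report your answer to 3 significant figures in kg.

Residence time τ = M₀/F₀ = 6.999 d. The eventual steady state is M_∞ = M₀·(F₁/F₀) = 66.88 × 10.85/9.555 = 75.944 kg.
The anomaly ΔM(t) = M(t) − M_∞ decays as ΔM₀·e^(−t/τ) with ΔM₀ = 66.88 − 75.944 = −9.064 kg.
At t = 10.8 d, e^(−t/τ) = e^(−1.543) = 0.2137, so ΔM = −1.937 kg and M = 75.944 − 1.937 = 74.007 kg.

74.0 kg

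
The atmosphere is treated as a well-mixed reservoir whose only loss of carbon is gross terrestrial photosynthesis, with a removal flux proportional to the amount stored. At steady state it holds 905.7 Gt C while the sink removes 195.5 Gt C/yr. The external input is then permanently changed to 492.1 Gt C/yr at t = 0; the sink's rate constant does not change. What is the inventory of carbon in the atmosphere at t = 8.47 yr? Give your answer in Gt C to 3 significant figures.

2060 Gt C

The sink rate constant is k = F₀/M₀ = 195.5/905.7 = 0.2159 yr⁻¹.
Solving dM/dt = F₁ − kM with M(0) = M₀ gives M(t) = F₁/k + (M₀ − F₁/k)·e^(−kt).
F₁/k = 492.1/0.2159 = 2279.8 Gt C; kt = 0.2159 × 8.47 = 1.828, e^(−kt) = 0.1607.
M(8.47) = 2279.8 + (905.7 − 2279.8) × 0.1607 = 2279.8 − 220.8 = 2059.0 Gt C.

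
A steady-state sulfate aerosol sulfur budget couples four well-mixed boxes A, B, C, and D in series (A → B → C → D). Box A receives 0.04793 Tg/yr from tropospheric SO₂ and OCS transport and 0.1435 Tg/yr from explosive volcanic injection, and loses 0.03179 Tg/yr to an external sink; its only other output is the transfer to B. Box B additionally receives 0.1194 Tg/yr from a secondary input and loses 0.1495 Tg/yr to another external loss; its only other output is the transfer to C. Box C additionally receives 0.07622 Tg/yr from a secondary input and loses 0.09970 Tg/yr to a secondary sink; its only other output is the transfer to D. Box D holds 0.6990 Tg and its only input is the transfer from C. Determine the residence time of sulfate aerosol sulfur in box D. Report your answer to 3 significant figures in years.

6.59 yr

Box A: F(A→B) = (0.04793 + 0.1435) − 0.03179 = 0.15964 Tg/yr.
Box B: F(B→C) = (0.15964 + 0.1194) − 0.1495 = 0.12954 Tg/yr.
Box C: F(C→D) = (0.12954 + 0.07622) − 0.09970 = 0.10606 Tg/yr.
Box D throughput = its input = 0.10606 Tg/yr; τ = 0.6990 / 0.10606 = 6.591 yr.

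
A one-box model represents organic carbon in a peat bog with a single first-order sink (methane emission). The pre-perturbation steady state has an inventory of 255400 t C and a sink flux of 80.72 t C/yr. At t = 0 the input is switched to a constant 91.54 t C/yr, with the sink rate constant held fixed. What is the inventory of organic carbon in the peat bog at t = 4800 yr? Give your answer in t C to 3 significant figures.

Residence time τ = M₀/F₀ = 3164 yr. The eventual steady state is M_∞ = M₀·(F₁/F₀) = 255400 × 91.54/80.72 = 289630 t C.
The anomaly ΔM(t) = M(t) − M_∞ decays as ΔM₀·e^(−t/τ) with ΔM₀ = 255400 − 289630 = −34230 t C.
At t = 4800 yr, e^(−t/τ) = e^(−1.517) = 0.2194, so ΔM = −7510 t C and M = 289630 − 7510 = 282130 t C.

282000 t C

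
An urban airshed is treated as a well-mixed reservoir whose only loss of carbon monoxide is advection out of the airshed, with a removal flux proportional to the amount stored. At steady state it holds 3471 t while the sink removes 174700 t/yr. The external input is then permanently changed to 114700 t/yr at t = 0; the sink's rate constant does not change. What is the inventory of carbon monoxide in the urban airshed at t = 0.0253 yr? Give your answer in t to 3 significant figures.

2610 t

Residence time τ = M₀/F₀ = 0.01987 yr. The eventual steady state is M_∞ = M₀·(F₁/F₀) = 3471 × 114700/174700 = 2278.9 t.
The anomaly ΔM(t) = M(t) − M_∞ decays as ΔM₀·e^(−t/τ) with ΔM₀ = 3471 − 2278.9 = 1192 t.
At t = 0.0253 yr, e^(−t/τ) = e^(−1.273) = 0.2799, so ΔM = 333.6 t and M = 2278.9 + 333.6 = 2612.5 t.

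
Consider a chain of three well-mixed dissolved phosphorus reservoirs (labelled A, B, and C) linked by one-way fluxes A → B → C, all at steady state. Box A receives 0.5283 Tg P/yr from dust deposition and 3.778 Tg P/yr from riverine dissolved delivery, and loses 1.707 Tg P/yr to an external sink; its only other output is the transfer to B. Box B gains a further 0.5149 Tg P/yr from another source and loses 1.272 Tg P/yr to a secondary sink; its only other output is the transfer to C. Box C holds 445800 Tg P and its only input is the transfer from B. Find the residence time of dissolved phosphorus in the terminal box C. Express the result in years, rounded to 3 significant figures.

Box A: F(A→B) = (0.5283 + 3.778) − 1.707 = 2.5993 Tg P/yr.
Box B: F(B→C) = (2.5993 + 0.5149) − 1.272 = 1.8422 Tg P/yr.
Box C throughput = its input = 1.8422 Tg P/yr; τ = 445800 / 1.8422 = 242000 yr.

242000 yr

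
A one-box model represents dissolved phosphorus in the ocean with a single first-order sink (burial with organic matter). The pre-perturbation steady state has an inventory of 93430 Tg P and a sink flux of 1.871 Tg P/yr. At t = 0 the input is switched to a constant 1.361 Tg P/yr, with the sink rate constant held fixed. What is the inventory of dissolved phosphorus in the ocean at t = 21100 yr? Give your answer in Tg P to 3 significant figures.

84700 Tg P

The sink rate constant is k = F₀/M₀ = 1.871/93430 = 2.003×10^-5 yr⁻¹.
Solving dM/dt = F₁ − kM with M(0) = M₀ gives M(t) = F₁/k + (M₀ − F₁/k)·e^(−kt).
F₁/k = 1.361/2.003×10^-5 = 67963 Tg P; kt = 2.003×10^-5 × 21100 = 0.4225, e^(−kt) = 0.6554.
M(21100) = 67963 + (93430 − 67963) × 0.6554 = 67963 + 16690 = 84653 Tg P.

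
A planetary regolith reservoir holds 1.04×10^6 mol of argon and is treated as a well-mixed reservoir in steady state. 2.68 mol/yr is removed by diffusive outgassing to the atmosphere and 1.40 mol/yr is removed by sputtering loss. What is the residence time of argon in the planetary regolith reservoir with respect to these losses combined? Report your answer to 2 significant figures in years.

250000 yr

Total removal = 2.680 + 1.400 = 4.0800 mol/yr.
τ = M / ΣF_out = 1.04×10^6 / 4.0800 = 254900 yr.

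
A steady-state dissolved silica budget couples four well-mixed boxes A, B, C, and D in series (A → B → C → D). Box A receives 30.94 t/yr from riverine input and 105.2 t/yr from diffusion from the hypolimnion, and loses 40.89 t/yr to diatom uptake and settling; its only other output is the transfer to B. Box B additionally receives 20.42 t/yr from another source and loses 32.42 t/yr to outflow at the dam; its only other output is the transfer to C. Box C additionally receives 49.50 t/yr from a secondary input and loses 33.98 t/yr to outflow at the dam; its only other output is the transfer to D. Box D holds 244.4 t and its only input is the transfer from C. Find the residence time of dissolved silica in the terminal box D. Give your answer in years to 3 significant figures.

Box A: F(A→B) = (30.94 + 105.2) − 40.89 = 95.250 t/yr.
Box B: F(B→C) = (95.250 + 20.42) − 32.42 = 83.250 t/yr.
Box C: F(C→D) = (83.250 + 49.50) − 33.98 = 98.770 t/yr.
Box D throughput = its input = 98.770 t/yr; τ = 244.4 / 98.770 = 2.474 yr.

2.47 yr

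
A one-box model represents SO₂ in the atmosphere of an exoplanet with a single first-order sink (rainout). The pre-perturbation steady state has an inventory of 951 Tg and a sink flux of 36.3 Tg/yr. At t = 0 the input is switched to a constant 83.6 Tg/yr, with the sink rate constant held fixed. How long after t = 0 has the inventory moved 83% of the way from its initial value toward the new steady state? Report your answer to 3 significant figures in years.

τ = M₀/F₀ = 951/36.3 = 26.20 yr.
The remaining gap fraction is e^(−t/τ); 83% covered ⇒ e^(−t/τ) = 0.170.
t = −τ ln(0.170) = 26.20 × 1.772 = 46.42 yr.

46.4 yr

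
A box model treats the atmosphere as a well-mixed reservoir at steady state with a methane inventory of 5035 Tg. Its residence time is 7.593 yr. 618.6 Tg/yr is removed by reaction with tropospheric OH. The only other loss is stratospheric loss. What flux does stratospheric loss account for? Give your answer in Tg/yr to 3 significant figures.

44.5 Tg/yr

Total removal F = M/τ = 5035 / 7.593 = 663.1 Tg/yr.
Stratospheric loss = F − (618.6) = 663.1 − 618.6 = 44.51 Tg/yr.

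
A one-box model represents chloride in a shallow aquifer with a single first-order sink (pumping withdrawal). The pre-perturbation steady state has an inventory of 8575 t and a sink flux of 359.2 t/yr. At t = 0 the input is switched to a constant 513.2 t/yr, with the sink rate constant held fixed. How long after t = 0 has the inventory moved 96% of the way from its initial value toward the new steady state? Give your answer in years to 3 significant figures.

76.8 yr

τ = M₀/F₀ = 8575/359.2 = 23.87 yr.
The remaining gap fraction is e^(−t/τ); 96% covered ⇒ e^(−t/τ) = 0.0400.
t = −τ ln(0.0400) = 23.87 × 3.219 = 76.84 yr.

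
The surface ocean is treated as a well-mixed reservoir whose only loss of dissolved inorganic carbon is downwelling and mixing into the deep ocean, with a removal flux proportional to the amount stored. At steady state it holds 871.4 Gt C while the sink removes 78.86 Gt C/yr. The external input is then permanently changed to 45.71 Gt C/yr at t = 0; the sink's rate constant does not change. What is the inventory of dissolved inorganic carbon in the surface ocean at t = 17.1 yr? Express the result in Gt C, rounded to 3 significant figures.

583 Gt C

τ = M₀/F₀ = 871.4/78.86 = 11.05 yr; rate constant k = 1/τ.
New steady state M_∞ = F₁/k = F₁·τ = 45.71 × 11.05 = 505.09 Gt C.
M(t) = M_∞ + (M₀ − M_∞)·e^(−t/τ); t/τ = 17.1/11.05 = 1.548, so e^(−t/τ) = 0.2128.
M(t) = 505.09 + 366.3 × 0.2128 = 583.03 Gt C.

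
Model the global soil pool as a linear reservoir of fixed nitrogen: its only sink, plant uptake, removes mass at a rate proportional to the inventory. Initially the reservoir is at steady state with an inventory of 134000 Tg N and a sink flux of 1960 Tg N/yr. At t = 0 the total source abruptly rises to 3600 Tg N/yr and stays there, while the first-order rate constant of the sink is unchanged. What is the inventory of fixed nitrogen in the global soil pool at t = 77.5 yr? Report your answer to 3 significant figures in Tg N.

The sink rate constant is k = F₀/M₀ = 1960/134000 = 0.01463 yr⁻¹.
Solving dM/dt = F₁ − kM with M(0) = M₀ gives M(t) = F₁/k + (M₀ − F₁/k)·e^(−kt).
F₁/k = 3600/0.01463 = 246120 Tg N; kt = 0.01463 × 77.5 = 1.134, e^(−kt) = 0.3219.
M(77.5) = 246120 + (134000 − 246120) × 0.3219 = 246120 − 36090 = 210030 Tg N.

210000 Tg N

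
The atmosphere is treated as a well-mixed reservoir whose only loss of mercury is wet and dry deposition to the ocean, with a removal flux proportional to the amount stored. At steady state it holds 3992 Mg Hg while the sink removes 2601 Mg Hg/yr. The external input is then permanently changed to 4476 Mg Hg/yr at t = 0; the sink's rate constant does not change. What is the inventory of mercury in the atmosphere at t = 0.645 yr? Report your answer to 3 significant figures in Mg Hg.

Residence time τ = M₀/F₀ = 1.535 yr. The eventual steady state is M_∞ = M₀·(F₁/F₀) = 3992 × 4476/2601 = 6869.7 Mg Hg.
The anomaly ΔM(t) = M(t) − M_∞ decays as ΔM₀·e^(−t/τ) with ΔM₀ = 3992 − 6869.7 = −2878 Mg Hg.
At t = 0.645 yr, e^(−t/τ) = e^(−0.4203) = 0.6569, so ΔM = −1890 Mg Hg and M = 6869.7 − 1890 = 4979.4 Mg Hg.

4980 Mg Hg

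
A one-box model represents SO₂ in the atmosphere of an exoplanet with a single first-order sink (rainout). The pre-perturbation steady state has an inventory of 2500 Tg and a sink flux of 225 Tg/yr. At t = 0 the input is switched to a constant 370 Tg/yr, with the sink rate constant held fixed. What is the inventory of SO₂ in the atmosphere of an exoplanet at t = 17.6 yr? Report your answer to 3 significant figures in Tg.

3780 Tg

τ = M₀/F₀ = 2500/225 = 11.11 yr; rate constant k = 1/τ.
New steady state M_∞ = F₁/k = F₁·τ = 370 × 11.11 = 4111.1 Tg.
M(t) = M_∞ + (M₀ − M_∞)·e^(−t/τ); t/τ = 17.6/11.11 = 1.584, so e^(−t/τ) = 0.2052.
M(t) = 4111.1 − 1611 × 0.2052 = 3780.6 Tg.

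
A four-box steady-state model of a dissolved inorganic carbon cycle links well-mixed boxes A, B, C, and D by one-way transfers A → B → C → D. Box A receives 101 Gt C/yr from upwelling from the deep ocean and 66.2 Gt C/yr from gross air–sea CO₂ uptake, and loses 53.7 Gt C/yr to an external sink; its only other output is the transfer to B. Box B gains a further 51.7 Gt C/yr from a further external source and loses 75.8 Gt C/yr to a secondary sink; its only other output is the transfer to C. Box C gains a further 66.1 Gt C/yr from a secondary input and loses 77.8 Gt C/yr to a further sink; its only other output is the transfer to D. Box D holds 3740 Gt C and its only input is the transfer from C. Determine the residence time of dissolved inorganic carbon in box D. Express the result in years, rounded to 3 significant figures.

48.1 yr

Box A: F(A→B) = (101 + 66.2) − 53.7 = 113.50 Gt C/yr.
Box B: F(B→C) = (113.50 + 51.7) − 75.8 = 89.400 Gt C/yr.
Box C: F(C→D) = (89.400 + 66.1) − 77.8 = 77.700 Gt C/yr.
Box D throughput = its input = 77.700 Gt C/yr; τ = 3740 / 77.700 = 48.13 yr.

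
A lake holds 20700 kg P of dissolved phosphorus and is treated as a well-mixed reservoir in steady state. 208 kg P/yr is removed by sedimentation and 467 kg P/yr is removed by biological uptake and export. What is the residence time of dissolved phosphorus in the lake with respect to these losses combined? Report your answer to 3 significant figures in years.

Total removal = 208.0 + 467.0 = 675.00 kg P/yr.
τ = M / ΣF_out = 20700 / 675.00 = 30.67 yr.

30.7 yr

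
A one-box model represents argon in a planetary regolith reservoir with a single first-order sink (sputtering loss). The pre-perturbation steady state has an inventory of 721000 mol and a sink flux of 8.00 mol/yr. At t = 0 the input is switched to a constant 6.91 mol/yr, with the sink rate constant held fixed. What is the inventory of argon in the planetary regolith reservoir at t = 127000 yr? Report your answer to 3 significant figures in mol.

The sink rate constant is k = F₀/M₀ = 8.00/721000 = 1.110×10^-5 yr⁻¹.
Solving dM/dt = F₁ − kM with M(0) = M₀ gives M(t) = F₁/k + (M₀ − F₁/k)·e^(−kt).
F₁/k = 6.91/1.110×10^-5 = 622760 mol; kt = 1.110×10^-5 × 127000 = 1.409, e^(−kt) = 0.2443.
M(127000) = 622760 + (721000 − 622760) × 0.2443 = 622760 + 24000 = 646770 mol.

647000 mol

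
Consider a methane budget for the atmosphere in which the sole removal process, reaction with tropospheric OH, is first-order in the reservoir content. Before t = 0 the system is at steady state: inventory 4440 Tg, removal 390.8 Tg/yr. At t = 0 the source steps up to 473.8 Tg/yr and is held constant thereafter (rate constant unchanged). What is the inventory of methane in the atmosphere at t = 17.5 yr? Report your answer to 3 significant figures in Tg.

5180 Tg

τ = M₀/F₀ = 4440/390.8 = 11.36 yr; rate constant k = 1/τ.
New steady state M_∞ = F₁/k = F₁·τ = 473.8 × 11.36 = 5383.0 Tg.
M(t) = M_∞ + (M₀ − M_∞)·e^(−t/τ); t/τ = 17.5/11.36 = 1.540, so e^(−t/τ) = 0.2143.
M(t) = 5383.0 − 943.0 × 0.2143 = 5180.9 Tg.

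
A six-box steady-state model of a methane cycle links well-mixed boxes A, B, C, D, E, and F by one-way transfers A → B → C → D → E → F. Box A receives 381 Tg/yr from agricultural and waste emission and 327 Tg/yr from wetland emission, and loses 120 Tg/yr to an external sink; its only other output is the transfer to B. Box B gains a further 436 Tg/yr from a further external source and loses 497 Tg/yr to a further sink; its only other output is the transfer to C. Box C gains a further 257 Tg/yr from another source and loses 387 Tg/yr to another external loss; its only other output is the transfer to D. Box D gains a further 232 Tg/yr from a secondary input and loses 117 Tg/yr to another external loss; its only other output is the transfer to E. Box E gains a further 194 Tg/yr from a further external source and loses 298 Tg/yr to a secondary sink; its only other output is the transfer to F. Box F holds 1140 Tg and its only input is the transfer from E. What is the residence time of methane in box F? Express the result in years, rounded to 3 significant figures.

Box A: F(A→B) = (381 + 327) − 120 = 588.00 Tg/yr.
Box B: F(B→C) = (588.00 + 436) − 497 = 527.00 Tg/yr.
Box C: F(C→D) = (527.00 + 257) − 387 = 397.00 Tg/yr.
Box D: F(D→E) = (397.00 + 232) − 117 = 512.00 Tg/yr.
Box E: F(E→F) = (512.00 + 194) − 298 = 408.00 Tg/yr.
Box F throughput = its input = 408.00 Tg/yr; τ = 1140 / 408.00 = 2.794 yr.

2.79 yr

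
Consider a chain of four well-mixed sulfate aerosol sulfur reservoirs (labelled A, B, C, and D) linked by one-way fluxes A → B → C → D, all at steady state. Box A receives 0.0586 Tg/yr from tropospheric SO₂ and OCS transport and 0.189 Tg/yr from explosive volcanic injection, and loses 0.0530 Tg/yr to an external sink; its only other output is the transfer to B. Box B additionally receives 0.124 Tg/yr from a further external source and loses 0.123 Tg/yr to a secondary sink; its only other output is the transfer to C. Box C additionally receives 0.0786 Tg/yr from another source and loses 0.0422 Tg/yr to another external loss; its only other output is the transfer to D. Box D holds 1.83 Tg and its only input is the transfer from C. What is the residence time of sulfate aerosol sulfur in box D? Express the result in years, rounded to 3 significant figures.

Box A: F(A→B) = (0.0586 + 0.189) − 0.0530 = 0.19460 Tg/yr.
Box B: F(B→C) = (0.19460 + 0.124) − 0.123 = 0.19560 Tg/yr.
Box C: F(C→D) = (0.19560 + 0.0786) − 0.0422 = 0.23200 Tg/yr.
Box D throughput = its input = 0.23200 Tg/yr; τ = 1.83 / 0.23200 = 7.888 yr.

7.89 yr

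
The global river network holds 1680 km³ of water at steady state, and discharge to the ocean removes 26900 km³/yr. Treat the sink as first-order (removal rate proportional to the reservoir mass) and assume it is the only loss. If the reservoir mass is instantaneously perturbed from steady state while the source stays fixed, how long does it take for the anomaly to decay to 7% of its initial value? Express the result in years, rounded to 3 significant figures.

For a linear reservoir the anomaly decays as exp(−t/τ) with τ = M/F = 1680/26900 = 0.06245 yr.
exp(−t/τ) = 0.07 ⇒ t = −τ ln(0.07) = 0.06245 × 2.659 = 0.1661 yr.

0.166 yr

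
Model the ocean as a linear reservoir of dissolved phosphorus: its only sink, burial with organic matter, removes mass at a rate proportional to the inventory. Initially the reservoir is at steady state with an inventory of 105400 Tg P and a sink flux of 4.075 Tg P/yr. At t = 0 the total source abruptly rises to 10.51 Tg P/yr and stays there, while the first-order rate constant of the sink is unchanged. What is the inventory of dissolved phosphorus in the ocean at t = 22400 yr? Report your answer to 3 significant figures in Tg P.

202000 Tg P

The sink rate constant is k = F₀/M₀ = 4.075/105400 = 3.866×10^-5 yr⁻¹.
Solving dM/dt = F₁ − kM with M(0) = M₀ gives M(t) = F₁/k + (M₀ − F₁/k)·e^(−kt).
F₁/k = 10.51/3.866×10^-5 = 271840 Tg P; kt = 3.866×10^-5 × 22400 = 0.8660, e^(−kt) = 0.4206.
M(22400) = 271840 + (105400 − 271840) × 0.4206 = 271840 − 70010 = 201830 Tg P.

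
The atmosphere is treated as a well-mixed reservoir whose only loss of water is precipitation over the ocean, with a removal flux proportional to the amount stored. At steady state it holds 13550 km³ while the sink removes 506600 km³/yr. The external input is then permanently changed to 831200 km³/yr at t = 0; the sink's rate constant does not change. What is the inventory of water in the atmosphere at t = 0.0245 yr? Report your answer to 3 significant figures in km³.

18800 km³

τ = M₀/F₀ = 13550/506600 = 0.02675 yr; rate constant k = 1/τ.
New steady state M_∞ = F₁/k = F₁·τ = 831200 × 0.02675 = 22232 km³.
M(t) = M_∞ + (M₀ − M_∞)·e^(−t/τ); t/τ = 0.0245/0.02675 = 0.9160, so e^(−t/τ) = 0.4001.
M(t) = 22232 − 8682 × 0.4001 = 18758 km³.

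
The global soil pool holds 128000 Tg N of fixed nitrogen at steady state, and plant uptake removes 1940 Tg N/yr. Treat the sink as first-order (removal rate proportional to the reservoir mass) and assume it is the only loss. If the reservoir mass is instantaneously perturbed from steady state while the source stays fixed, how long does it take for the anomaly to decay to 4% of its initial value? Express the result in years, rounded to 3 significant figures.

212 yr

For a linear reservoir the anomaly decays as exp(−t/τ) with τ = M/F = 128000/1940 = 65.98 yr.
exp(−t/τ) = 0.04 ⇒ t = −τ ln(0.04) = 65.98 × 3.219 = 212.4 yr.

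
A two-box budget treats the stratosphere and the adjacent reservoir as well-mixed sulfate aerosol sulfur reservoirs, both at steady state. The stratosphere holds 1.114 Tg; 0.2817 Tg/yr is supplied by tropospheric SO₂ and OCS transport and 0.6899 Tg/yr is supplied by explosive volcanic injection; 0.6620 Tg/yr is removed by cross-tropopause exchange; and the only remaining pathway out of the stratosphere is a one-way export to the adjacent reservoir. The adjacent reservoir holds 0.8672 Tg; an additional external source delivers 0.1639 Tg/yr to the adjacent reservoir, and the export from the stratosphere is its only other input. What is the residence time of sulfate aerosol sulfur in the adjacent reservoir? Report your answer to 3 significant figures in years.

1.83 yr

Balance the stratosphere: ΣF_in = 0.2817 + 0.6899 = 0.97160 Tg/yr.
Export to the adjacent reservoir = ΣF_in − (0.6620) = 0.30960 Tg/yr.
Total input to the adjacent reservoir = 0.30960 + 0.1639 = 0.47350 Tg/yr; at steady state this equals its total output.
τ = M / F = 0.8672 / 0.47350 = 1.831 yr.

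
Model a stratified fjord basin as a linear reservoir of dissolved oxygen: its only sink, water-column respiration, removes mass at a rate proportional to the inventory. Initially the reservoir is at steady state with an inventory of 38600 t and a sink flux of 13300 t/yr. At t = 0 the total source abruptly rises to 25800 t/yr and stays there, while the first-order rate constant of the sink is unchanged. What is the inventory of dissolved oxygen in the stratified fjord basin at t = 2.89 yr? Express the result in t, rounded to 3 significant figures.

Residence time τ = M₀/F₀ = 2.902 yr. The eventual steady state is M_∞ = M₀·(F₁/F₀) = 38600 × 25800/13300 = 74878 t.
The anomaly ΔM(t) = M(t) − M_∞ decays as ΔM₀·e^(−t/τ) with ΔM₀ = 38600 − 74878 = −36280 t.
At t = 2.89 yr, e^(−t/τ) = e^(−0.9958) = 0.3694, so ΔM = −13400 t and M = 74878 − 13400 = 61476 t.

61500 t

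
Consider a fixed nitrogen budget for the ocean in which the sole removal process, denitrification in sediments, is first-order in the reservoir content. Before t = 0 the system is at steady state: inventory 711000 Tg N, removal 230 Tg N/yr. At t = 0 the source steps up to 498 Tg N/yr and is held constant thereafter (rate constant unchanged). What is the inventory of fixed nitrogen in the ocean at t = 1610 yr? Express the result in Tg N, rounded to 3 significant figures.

1.05×10^6 Tg N

The sink rate constant is k = F₀/M₀ = 230/711000 = 0.0003235 yr⁻¹.
Solving dM/dt = F₁ − kM with M(0) = M₀ gives M(t) = F₁/k + (M₀ − F₁/k)·e^(−kt).
F₁/k = 498/0.0003235 = 1.5395×10^6 Tg N; kt = 0.0003235 × 1610 = 0.5208, e^(−kt) = 0.5940.
M(1610) = 1.5395×10^6 + (711000 − 1.5395×10^6) × 0.5940 = 1.5395×10^6 − 492100 = 1.0473×10^6 Tg N.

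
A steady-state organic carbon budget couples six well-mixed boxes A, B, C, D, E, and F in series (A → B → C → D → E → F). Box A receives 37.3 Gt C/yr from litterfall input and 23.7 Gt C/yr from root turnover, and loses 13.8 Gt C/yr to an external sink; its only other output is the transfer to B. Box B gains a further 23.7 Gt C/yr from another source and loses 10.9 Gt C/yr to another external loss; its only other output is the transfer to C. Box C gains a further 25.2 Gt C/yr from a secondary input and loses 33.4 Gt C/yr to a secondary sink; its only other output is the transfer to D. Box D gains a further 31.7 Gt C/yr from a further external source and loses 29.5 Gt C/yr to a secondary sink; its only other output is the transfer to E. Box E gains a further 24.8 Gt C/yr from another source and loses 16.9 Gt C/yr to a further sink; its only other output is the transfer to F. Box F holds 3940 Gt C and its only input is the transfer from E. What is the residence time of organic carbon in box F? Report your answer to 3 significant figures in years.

63.7 yr

Box A: F(A→B) = (37.3 + 23.7) − 13.8 = 47.200 Gt C/yr.
Box B: F(B→C) = (47.200 + 23.7) − 10.9 = 60.000 Gt C/yr.
Box C: F(C→D) = (60.000 + 25.2) − 33.4 = 51.800 Gt C/yr.
Box D: F(D→E) = (51.800 + 31.7) − 29.5 = 54.000 Gt C/yr.
Box E: F(E→F) = (54.000 + 24.8) − 16.9 = 61.900 Gt C/yr.
Box F throughput = its input = 61.900 Gt C/yr; τ = 3940 / 61.900 = 63.65 yr.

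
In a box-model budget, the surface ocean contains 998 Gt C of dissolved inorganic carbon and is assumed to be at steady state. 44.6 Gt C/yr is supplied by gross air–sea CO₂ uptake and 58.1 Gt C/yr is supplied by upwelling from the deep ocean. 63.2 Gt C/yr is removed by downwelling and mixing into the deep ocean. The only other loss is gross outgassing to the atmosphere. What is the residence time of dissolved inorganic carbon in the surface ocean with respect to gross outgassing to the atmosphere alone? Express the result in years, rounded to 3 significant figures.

25.3 yr

At steady state ΣF_in = ΣF_out.
ΣF_in = 44.6 + 58.1 = 102.70 Gt C/yr.
Gross outgassing to the atmosphere flux = ΣF_in − (63.2) = 102.70 − 63.20 = 39.50 Gt C/yr.
τ = M / F = 998 / 39.50 = 25.27 yr.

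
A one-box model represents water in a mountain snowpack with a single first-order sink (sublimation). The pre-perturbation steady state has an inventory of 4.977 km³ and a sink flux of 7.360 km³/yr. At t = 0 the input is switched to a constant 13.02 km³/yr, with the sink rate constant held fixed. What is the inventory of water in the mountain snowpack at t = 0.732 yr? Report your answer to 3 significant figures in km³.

The sink rate constant is k = F₀/M₀ = 7.360/4.977 = 1.479 yr⁻¹.
Solving dM/dt = F₁ − kM with M(0) = M₀ gives M(t) = F₁/k + (M₀ − F₁/k)·e^(−kt).
F₁/k = 13.02/1.479 = 8.8044 km³; kt = 1.479 × 0.732 = 1.082, e^(−kt) = 0.3388.
M(0.732) = 8.8044 + (4.977 − 8.8044) × 0.3388 = 8.8044 − 1.297 = 7.5079 km³.

7.51 km³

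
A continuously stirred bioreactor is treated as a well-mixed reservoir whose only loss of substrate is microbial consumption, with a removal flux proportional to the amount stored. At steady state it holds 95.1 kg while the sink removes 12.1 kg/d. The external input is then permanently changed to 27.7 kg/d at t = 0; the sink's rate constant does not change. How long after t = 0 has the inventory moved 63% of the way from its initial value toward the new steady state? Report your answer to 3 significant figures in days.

τ = M₀/F₀ = 95.1/12.1 = 7.860 d.
The remaining gap fraction is e^(−t/τ); 63% covered ⇒ e^(−t/τ) = 0.370.
t = −τ ln(0.370) = 7.860 × 0.9943 = 7.814 d.

7.81 d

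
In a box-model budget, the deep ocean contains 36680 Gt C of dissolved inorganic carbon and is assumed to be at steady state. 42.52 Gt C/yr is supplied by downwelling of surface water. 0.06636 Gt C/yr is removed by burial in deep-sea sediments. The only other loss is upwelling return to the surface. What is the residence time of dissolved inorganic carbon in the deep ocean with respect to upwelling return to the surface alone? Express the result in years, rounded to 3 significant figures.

864 yr

At steady state ΣF_in = ΣF_out.
ΣF_in = 42.520 Gt C/yr.
Upwelling return to the surface flux = ΣF_in − (0.06636) = 42.520 − 0.06636 = 42.45 Gt C/yr.
τ = M / F = 36680 / 42.45 = 864.0 yr.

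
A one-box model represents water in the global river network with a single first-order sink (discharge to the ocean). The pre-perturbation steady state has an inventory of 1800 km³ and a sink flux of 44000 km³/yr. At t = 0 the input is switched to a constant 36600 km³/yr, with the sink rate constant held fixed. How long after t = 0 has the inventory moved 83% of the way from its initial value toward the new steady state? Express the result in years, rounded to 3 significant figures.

τ = M₀/F₀ = 1800/44000 = 0.04091 yr.
The remaining gap fraction is e^(−t/τ); 83% covered ⇒ e^(−t/τ) = 0.170.
t = −τ ln(0.170) = 0.04091 × 1.772 = 0.07249 yr.

0.0725 yr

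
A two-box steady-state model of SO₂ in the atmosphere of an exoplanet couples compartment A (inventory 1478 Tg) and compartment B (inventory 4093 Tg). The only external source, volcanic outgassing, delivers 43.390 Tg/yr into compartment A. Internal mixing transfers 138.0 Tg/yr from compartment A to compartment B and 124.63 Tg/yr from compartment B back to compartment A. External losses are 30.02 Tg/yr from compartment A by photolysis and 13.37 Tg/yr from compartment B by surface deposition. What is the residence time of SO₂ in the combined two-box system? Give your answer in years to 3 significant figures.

128 yr

For the system as a whole, the A↔B exchange is internal and contributes nothing to the throughput; only the external sinks remove mass.
M_total = 1478 + 4093 = 5571.0 Tg.
ΣF_external_out = 30.02 + 13.37 = 43.390 Tg/yr.
τ = M_total / ΣF_ext = 5571.0 / 43.390 = 128.4 yr.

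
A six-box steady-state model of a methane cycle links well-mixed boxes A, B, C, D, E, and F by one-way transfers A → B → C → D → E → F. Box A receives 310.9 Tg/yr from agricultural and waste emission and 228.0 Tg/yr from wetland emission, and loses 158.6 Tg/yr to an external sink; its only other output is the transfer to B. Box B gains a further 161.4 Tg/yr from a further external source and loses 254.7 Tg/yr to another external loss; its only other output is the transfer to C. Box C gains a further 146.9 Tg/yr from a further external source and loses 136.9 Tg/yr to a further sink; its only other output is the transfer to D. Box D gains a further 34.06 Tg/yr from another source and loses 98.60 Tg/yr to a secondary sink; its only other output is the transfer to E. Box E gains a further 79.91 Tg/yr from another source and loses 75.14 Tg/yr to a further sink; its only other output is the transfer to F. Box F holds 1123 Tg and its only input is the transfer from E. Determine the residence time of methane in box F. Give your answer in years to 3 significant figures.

4.73 yr

Box A: F(A→B) = (310.9 + 228.0) − 158.6 = 380.30 Tg/yr.
Box B: F(B→C) = (380.30 + 161.4) − 254.7 = 287.00 Tg/yr.
Box C: F(C→D) = (287.00 + 146.9) − 136.9 = 297.00 Tg/yr.
Box D: F(D→E) = (297.00 + 34.06) − 98.60 = 232.46 Tg/yr.
Box E: F(E→F) = (232.46 + 79.91) − 75.14 = 237.23 Tg/yr.
Box F throughput = its input = 237.23 Tg/yr; τ = 1123 / 237.23 = 4.734 yr.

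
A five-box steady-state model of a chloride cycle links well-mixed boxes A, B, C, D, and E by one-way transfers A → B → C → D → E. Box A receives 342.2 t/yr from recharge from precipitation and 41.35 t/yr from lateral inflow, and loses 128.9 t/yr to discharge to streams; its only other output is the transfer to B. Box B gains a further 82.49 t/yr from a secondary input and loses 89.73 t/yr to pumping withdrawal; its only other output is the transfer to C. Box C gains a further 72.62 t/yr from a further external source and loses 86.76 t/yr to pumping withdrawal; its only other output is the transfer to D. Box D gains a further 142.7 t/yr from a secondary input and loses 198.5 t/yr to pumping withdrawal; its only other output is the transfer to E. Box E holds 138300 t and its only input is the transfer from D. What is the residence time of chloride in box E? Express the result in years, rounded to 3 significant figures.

779 yr

Box A: F(A→B) = (342.2 + 41.35) − 128.9 = 254.65 t/yr.
Box B: F(B→C) = (254.65 + 82.49) − 89.73 = 247.41 t/yr.
Box C: F(C→D) = (247.41 + 72.62) − 86.76 = 233.27 t/yr.
Box D: F(D→E) = (233.27 + 142.7) − 198.5 = 177.47 t/yr.
Box E throughput = its input = 177.47 t/yr; τ = 138300 / 177.47 = 779.3 yr.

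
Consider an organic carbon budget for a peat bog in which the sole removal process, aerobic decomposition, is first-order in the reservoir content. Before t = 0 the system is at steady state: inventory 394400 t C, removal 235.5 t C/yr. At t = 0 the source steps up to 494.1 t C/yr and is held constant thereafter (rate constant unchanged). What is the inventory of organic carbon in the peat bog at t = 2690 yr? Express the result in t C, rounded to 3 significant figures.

The sink rate constant is k = F₀/M₀ = 235.5/394400 = 0.0005971 yr⁻¹.
Solving dM/dt = F₁ − kM with M(0) = M₀ gives M(t) = F₁/k + (M₀ − F₁/k)·e^(−kt).
F₁/k = 494.1/0.0005971 = 827490 t C; kt = 0.0005971 × 2690 = 1.606, e^(−kt) = 0.2006.
M(2690) = 827490 + (394400 − 827490) × 0.2006 = 827490 − 86900 = 740590 t C.

741000 t C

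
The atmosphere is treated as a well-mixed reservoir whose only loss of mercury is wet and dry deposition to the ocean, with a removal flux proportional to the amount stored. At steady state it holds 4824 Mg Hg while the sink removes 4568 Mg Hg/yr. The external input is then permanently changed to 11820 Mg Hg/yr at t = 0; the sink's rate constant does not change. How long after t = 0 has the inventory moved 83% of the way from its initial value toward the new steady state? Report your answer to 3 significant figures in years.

τ = M₀/F₀ = 4824/4568 = 1.056 yr.
The remaining gap fraction is e^(−t/τ); 83% covered ⇒ e^(−t/τ) = 0.170.
t = −τ ln(0.170) = 1.056 × 1.772 = 1.871 yr.

1.87 yr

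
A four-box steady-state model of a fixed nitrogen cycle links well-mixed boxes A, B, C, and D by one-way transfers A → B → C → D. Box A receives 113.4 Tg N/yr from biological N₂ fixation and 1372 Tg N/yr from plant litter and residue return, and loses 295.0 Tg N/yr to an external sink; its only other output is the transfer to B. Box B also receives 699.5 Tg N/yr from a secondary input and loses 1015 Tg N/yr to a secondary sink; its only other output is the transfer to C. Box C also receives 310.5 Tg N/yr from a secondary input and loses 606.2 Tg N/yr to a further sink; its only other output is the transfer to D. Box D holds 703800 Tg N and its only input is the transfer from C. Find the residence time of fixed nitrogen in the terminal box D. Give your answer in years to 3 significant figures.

Box A: F(A→B) = (113.4 + 1372) − 295.0 = 1190.4 Tg N/yr.
Box B: F(B→C) = (1190.4 + 699.5) − 1015 = 874.90 Tg N/yr.
Box C: F(C→D) = (874.90 + 310.5) − 606.2 = 579.20 Tg N/yr.
Box D throughput = its input = 579.20 Tg N/yr; τ = 703800 / 579.20 = 1215 yr.

1220 yr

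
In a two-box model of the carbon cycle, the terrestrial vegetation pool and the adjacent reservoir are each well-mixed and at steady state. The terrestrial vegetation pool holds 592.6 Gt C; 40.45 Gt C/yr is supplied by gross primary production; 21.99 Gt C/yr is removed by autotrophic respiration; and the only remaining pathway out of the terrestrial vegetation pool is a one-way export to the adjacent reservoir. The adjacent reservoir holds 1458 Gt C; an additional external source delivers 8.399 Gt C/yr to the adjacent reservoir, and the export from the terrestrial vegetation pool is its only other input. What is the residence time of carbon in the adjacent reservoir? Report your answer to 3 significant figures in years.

Balance the terrestrial vegetation pool: ΣF_in = 40.450 Gt C/yr.
Export to the adjacent reservoir = ΣF_in − (21.99) = 18.460 Gt C/yr.
Total input to the adjacent reservoir = 18.460 + 8.399 = 26.859 Gt C/yr; at steady state this equals its total output.
τ = M / F = 1458 / 26.859 = 54.28 yr.

54.3 yr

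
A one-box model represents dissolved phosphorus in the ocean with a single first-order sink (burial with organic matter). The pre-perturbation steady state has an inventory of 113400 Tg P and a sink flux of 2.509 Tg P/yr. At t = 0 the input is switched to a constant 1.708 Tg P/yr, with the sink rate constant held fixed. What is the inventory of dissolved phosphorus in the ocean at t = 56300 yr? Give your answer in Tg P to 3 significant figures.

87600 Tg P

τ = M₀/F₀ = 113400/2.509 = 45200 yr; rate constant k = 1/τ.
New steady state M_∞ = F₁/k = F₁·τ = 1.708 × 45200 = 77197 Tg P.
M(t) = M_∞ + (M₀ − M_∞)·e^(−t/τ); t/τ = 56300/45200 = 1.246, so e^(−t/τ) = 0.2878.
M(t) = 77197 + 36200 × 0.2878 = 87615 Tg P.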